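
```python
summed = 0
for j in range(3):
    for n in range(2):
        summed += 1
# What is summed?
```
Trace:
  summed=0
  summed=1, j=0, n=0
  summed=2, j=0, n=1
  summed=3, j=1, n=0
  summed=4, j=1, n=1
  summed=5, j=2, n=0
  summed=6, j=2, n=1

Final answer: 6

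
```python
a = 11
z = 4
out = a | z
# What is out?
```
Trace:
  a=11
  a=11, z=4
  a=11, z=4, out=15

Final answer: 15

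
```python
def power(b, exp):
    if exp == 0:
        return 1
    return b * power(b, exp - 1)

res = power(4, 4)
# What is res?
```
Call trace:
power(b=4, exp=4)
  power(b=4, exp=3)
    power(b=4, exp=2)
      power(b=4, exp=1)
        power(b=4, exp=0)
        -> return 1
      -> return 4
    -> return 16
  -> return 64
-> return 256

Final answer: 256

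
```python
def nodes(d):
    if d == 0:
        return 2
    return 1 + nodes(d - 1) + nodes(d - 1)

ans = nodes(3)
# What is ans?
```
Call trace (a repeated sub-call is expanded the first time; later identical calls just restate its return value):
nodes(d=3)
  nodes(d=2)
    nodes(d=1)
      nodes(d=0)
      -> return 2
      nodes(d=0)
      -> return 2
    -> return 5
    nodes(d=1) -> return 5  (same call as traced above)
  -> return 11
  nodes(d=2) -> return 11  (same call as traced above)
-> return 23

Final answer: 23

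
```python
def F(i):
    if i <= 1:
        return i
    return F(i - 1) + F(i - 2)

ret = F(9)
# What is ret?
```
Call trace (a repeated sub-call is expanded the first time; later identical calls just restate its return value):
F(i=9)
  F(i=8)
    F(i=7)
      F(i=6)
        F(i=5)
          F(i=4)
            F(i=3)
              F(i=2)
                F(i=1)
                -> return 1
                F(i=0)
                -> return 0
              -> return 1
              F(i=1)
              -> return 1
            -> return 2
            F(i=2) -> return 1  (same call as traced above)
          -> return 3
          F(i=3) -> return 2  (same call as traced above)
        -> return 5
        F(i=4) -> return 3  (same call as traced above)
      -> return 8
      F(i=5) -> return 5  (same call as traced above)
    -> return 13
    F(i=6) -> return 8  (same call as traced above)
  -> return 21
  F(i=7) -> return 13  (same call as traced above)
-> return 34

Final answer: 34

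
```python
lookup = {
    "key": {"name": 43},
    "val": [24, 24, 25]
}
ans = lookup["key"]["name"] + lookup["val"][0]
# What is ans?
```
Trace:
  lookup={'key': {'name': 43}, 'val': [24, 24, 25]}
  lookup={'key': {'name': 43}, 'val': [24, 24, 25]}, ans=67

Final answer: 67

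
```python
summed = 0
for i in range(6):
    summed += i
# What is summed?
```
Trace:
  summed=0
  summed=0, i=0
  summed=1, i=1
  summed=3, i=2
  summed=6, i=3
  summed=10, i=4
  summed=15, i=5

Final answer: 15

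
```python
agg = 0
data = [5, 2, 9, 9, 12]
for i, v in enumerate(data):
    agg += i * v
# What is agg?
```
Trace:
  agg=0
  agg=0, i=0, v=5
  agg=2, i=1, v=2
  agg=20, i=2, v=9
  agg=47, i=3, v=9
  agg=95, i=4, v=12

Final answer: 95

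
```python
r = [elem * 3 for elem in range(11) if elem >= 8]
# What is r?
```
Trace:
  elem=0
  elem=1
  elem=2
  elem=3
  elem=4
  elem=5
  elem=6
  elem=7
  elem=8
  elem=9
  elem=10
  r=[24, 27, 30]

Final answer: [24, 27, 30]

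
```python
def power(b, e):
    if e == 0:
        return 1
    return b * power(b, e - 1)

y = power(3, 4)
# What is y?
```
Call trace:
power(b=3, e=4)
  power(b=3, e=3)
    power(b=3, e=2)
      power(b=3, e=1)
        power(b=3, e=0)
        -> return 1
      -> return 3
    -> return 9
  -> return 27
-> return 81

Final answer: 81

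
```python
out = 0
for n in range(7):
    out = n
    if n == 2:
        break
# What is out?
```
Trace:
  out=0
  out=0, n=0
  out=1, n=1
  out=2, n=2

Final answer: 2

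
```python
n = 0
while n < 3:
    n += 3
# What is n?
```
Trace:
  n=0
  n=3

Final answer: 3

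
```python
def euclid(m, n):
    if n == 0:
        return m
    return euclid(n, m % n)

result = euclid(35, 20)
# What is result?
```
Call trace:
euclid(m=35, n=20)
  euclid(m=20, n=15)
    euclid(m=15, n=5)
      euclid(m=5, n=0)
      -> return 5
    -> return 5
  -> return 5
-> return 5

Final answer: 5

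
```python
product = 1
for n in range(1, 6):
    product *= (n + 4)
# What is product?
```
Trace:
  product=1
  product=5, n=1
  product=30, n=2
  product=210, n=3
  product=1680, n=4
  product=15120, n=5

Final answer: 15120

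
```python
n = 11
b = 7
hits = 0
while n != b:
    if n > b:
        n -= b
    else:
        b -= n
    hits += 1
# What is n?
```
Trace:
  n=11
  n=11, b=7
  n=11, b=7, hits=0
  n=4, b=7, hits=1
  n=4, b=3, hits=2
  n=1, b=3, hits=3
  n=1, b=2, hits=4
  n=1, b=1, hits=5

Final answer: 1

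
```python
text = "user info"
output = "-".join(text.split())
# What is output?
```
Trace:
  text='user info'
  text='user info', output='user-info'

Final answer: 'user-info'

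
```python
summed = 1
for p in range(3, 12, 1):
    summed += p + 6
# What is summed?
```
Trace:
  summed=1
  summed=10, p=3
  summed=20, p=4
  summed=31, p=5
  summed=43, p=6
  summed=56, p=7
  summed=70, p=8
  summed=85, p=9
  summed=101, p=10
  summed=118, p=11

Final answer: 118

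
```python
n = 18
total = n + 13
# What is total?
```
Trace:
  n=18
  n=18, total=31

Final answer: 31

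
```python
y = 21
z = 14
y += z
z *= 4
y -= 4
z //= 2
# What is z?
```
Trace:
  y=21
  y=21, z=14
  y=35, z=14
  y=35, z=56
  y=31, z=56
  y=31, z=28

Final answer: 28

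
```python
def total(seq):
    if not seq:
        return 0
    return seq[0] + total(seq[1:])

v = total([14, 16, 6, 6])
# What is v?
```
Call trace:
total(seq=[14, 16, 6, 6])
  total(seq=[16, 6, 6])
    total(seq=[6, 6])
      total(seq=[6])
        total(seq=[])
        -> return 0
      -> return 6
    -> return 12
  -> return 28
-> return 42

Final answer: 42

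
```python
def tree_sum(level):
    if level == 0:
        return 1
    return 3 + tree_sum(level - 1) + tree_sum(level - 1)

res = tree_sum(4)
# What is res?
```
Call trace (a repeated sub-call is expanded the first time; later identical calls just restate its return value):
tree_sum(level=4)
  tree_sum(level=3)
    tree_sum(level=2)
      tree_sum(level=1)
        tree_sum(level=0)
        -> return 1
        tree_sum(level=0)
        -> return 1
      -> return 5
      tree_sum(level=1) -> return 5  (same call as traced above)
    -> return 13
    tree_sum(level=2) -> return 13  (same call as traced above)
  -> return 29
  tree_sum(level=3) -> return 29  (same call as traced above)
-> return 61

Final answer: 61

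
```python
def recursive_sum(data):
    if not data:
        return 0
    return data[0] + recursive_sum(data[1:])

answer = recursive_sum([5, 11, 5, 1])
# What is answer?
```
Call trace:
recursive_sum(data=[5, 11, 5, 1])
  recursive_sum(data=[11, 5, 1])
    recursive_sum(data=[5, 1])
      recursive_sum(data=[1])
        recursive_sum(data=[])
        -> return 0
      -> return 1
    -> return 6
  -> return 17
-> return 22

Final answer: 22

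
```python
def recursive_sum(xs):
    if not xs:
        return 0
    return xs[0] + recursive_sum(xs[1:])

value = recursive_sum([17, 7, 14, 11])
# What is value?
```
Call trace:
recursive_sum(xs=[17, 7, 14, 11])
  recursive_sum(xs=[7, 14, 11])
    recursive_sum(xs=[14, 11])
      recursive_sum(xs=[11])
        recursive_sum(xs=[])
        -> return 0
      -> return 11
    -> return 25
  -> return 32
-> return 49

Final answer: 49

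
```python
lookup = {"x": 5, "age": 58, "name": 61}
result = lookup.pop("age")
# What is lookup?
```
Trace:
  lookup={'x': 5, 'age': 58, 'name': 61}
  lookup={'x': 5, 'name': 61}, result=58

Final answer: {'x': 5, 'name': 61}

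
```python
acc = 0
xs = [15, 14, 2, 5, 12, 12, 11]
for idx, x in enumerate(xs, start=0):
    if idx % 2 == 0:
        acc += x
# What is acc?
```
Trace:
  acc=0
  acc=15, idx=0, x=15
  acc=15, idx=1, x=14
  acc=17, idx=2, x=2
  acc=17, idx=3, x=5
  acc=29, idx=4, x=12
  acc=29, idx=5, x=12
  acc=40, idx=6, x=11

Final answer: 40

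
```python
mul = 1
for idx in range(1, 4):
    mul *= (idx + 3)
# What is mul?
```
Trace:
  mul=1
  mul=4, idx=1
  mul=20, idx=2
  mul=120, idx=3

Final answer: 120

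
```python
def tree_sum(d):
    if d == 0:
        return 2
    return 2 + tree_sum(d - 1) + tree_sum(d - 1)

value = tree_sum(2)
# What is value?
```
Call trace (a repeated sub-call is expanded the first time; later identical calls just restate its return value):
tree_sum(d=2)
  tree_sum(d=1)
    tree_sum(d=0)
    -> return 2
    tree_sum(d=0)
    -> return 2
  -> return 6
  tree_sum(d=1) -> return 6  (same call as traced above)
-> return 14

Final answer: 14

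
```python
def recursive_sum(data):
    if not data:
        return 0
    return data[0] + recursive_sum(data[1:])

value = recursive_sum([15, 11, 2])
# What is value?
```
Call trace:
recursive_sum(data=[15, 11, 2])
  recursive_sum(data=[11, 2])
    recursive_sum(data=[2])
      recursive_sum(data=[])
      -> return 0
    -> return 2
  -> return 13
-> return 28

Final answer: 28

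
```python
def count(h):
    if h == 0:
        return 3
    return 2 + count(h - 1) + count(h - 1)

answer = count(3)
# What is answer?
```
Call trace (a repeated sub-call is expanded the first time; later identical calls just restate its return value):
count(h=3)
  count(h=2)
    count(h=1)
      count(h=0)
      -> return 3
      count(h=0)
      -> return 3
    -> return 8
    count(h=1) -> return 8  (same call as traced above)
  -> return 18
  count(h=2) -> return 18  (same call as traced above)
-> return 38

Final answer: 38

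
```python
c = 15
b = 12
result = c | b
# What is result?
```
Trace:
  c=15
  c=15, b=12
  c=15, b=12, result=15

Final answer: 15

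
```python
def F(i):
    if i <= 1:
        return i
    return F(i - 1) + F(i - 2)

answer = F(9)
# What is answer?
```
Call trace (a repeated sub-call is expanded the first time; later identical calls just restate its return value):
F(i=9)
  F(i=8)
    F(i=7)
      F(i=6)
        F(i=5)
          F(i=4)
            F(i=3)
              F(i=2)
                F(i=1)
                -> return 1
                F(i=0)
                -> return 0
              -> return 1
              F(i=1)
              -> return 1
            -> return 2
            F(i=2) -> return 1  (same call as traced above)
          -> return 3
          F(i=3) -> return 2  (same call as traced above)
        -> return 5
        F(i=4) -> return 3  (same call as traced above)
      -> return 8
      F(i=5) -> return 5  (same call as traced above)
    -> return 13
    F(i=6) -> return 8  (same call as traced above)
  -> return 21
  F(i=7) -> return 13  (same call as traced above)
-> return 34

Final answer: 34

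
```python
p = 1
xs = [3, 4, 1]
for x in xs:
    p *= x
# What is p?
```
Trace:
  p=1
  p=3, x=3
  p=12, x=4
  p=12, x=1

Final answer: 12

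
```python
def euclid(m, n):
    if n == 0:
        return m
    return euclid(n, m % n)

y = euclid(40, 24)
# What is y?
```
Call trace:
euclid(m=40, n=24)
  euclid(m=24, n=16)
    euclid(m=16, n=8)
      euclid(m=8, n=0)
      -> return 8
    -> return 8
  -> return 8
-> return 8

Final answer: 8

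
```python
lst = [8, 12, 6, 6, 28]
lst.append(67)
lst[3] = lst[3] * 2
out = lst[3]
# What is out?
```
Trace:
  lst=[8, 12, 6, 6, 28]
  lst=[8, 12, 6, 6, 28, 67]
  lst=[8, 12, 6, 12, 28, 67]
  lst=[8, 12, 6, 12, 28, 67], out=12

Final answer: 12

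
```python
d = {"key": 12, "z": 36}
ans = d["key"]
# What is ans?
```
Trace:
  d={'key': 12, 'z': 36}
  d={'key': 12, 'z': 36}, ans=12

Final answer: 12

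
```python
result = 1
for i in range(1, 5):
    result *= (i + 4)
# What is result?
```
Trace:
  result=1
  result=5, i=1
  result=30, i=2
  result=210, i=3
  result=1680, i=4

Final answer: 1680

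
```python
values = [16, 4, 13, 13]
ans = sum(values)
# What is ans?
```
Trace:
  values=[16, 4, 13, 13]
  values=[16, 4, 13, 13], ans=46

Final answer: 46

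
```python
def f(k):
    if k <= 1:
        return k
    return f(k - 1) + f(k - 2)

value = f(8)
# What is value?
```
Call trace (a repeated sub-call is expanded the first time; later identical calls just restate its return value):
f(k=8)
  f(k=7)
    f(k=6)
      f(k=5)
        f(k=4)
          f(k=3)
            f(k=2)
              f(k=1)
              -> return 1
              f(k=0)
              -> return 0
            -> return 1
            f(k=1)
            -> return 1
          -> return 2
          f(k=2) -> return 1  (same call as traced above)
        -> return 3
        f(k=3) -> return 2  (same call as traced above)
      -> return 5
      f(k=4) -> return 3  (same call as traced above)
    -> return 8
    f(k=5) -> return 5  (same call as traced above)
  -> return 13
  f(k=6) -> return 8  (same call as traced above)
-> return 21

Final answer: 21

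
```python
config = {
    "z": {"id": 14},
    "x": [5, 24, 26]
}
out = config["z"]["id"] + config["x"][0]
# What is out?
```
Trace:
  config={'z': {'id': 14}, 'x': [5, 24, 26]}
  config={'z': {'id': 14}, 'x': [5, 24, 26]}, out=19

Final answer: 19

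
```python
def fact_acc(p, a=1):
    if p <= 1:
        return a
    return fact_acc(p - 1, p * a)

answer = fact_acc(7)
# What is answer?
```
Call trace:
fact_acc(p=7, a=1)
  fact_acc(p=6, a=7)
    fact_acc(p=5, a=42)
      fact_acc(p=4, a=210)
        fact_acc(p=3, a=840)
          fact_acc(p=2, a=2520)
            fact_acc(p=1, a=5040)
            -> return 5040
          -> return 5040
        -> return 5040
      -> return 5040
    -> return 5040
  -> return 5040
-> return 5040

Final answer: 5040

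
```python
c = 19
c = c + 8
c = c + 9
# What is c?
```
Trace:
  c=19
  c=27
  c=36

Final answer: 36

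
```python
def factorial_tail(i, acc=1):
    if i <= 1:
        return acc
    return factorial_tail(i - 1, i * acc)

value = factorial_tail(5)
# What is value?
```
Call trace:
factorial_tail(i=5, acc=1)
  factorial_tail(i=4, acc=5)
    factorial_tail(i=3, acc=20)
      factorial_tail(i=2, acc=60)
        factorial_tail(i=1, acc=120)
        -> return 120
      -> return 120
    -> return 120
  -> return 120
-> return 120

Final answer: 120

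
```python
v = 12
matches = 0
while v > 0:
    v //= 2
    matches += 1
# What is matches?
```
Trace:
  v=12
  v=12, matches=0
  v=6, matches=1
  v=3, matches=2
  v=1, matches=3
  v=0, matches=4

Final answer: 4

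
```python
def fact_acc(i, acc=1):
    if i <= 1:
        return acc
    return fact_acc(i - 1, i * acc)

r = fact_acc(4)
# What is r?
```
Call trace:
fact_acc(i=4, acc=1)
  fact_acc(i=3, acc=4)
    fact_acc(i=2, acc=12)
      fact_acc(i=1, acc=24)
      -> return 24
    -> return 24
  -> return 24
-> return 24

Final answer: 24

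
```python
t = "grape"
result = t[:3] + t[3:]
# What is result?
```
Trace:
  t='grape'
  t='grape', result='grape'

Final answer: 'grape'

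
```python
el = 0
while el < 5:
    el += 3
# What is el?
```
Trace:
  el=0
  el=3
  el=6

Final answer: 6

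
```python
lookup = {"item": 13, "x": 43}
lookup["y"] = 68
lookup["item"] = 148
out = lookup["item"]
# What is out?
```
Trace:
  lookup={'item': 13, 'x': 43}
  lookup={'item': 13, 'x': 43, 'y': 68}
  lookup={'item': 148, 'x': 43, 'y': 68}
  lookup={'item': 148, 'x': 43, 'y': 68}, out=148

Final answer: 148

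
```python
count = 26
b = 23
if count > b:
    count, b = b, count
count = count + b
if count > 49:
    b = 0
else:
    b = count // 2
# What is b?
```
Trace:
  count=26
  count=26, b=23
  count=23, b=26
  count=49, b=26
  count=49, b=24

Final answer: 24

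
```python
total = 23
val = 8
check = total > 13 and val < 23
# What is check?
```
Trace:
  total=23
  total=23, val=8
  total=23, val=8, check=True

Final answer: True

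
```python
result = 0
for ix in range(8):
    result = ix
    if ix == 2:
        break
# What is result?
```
Trace:
  result=0
  result=0, ix=0
  result=1, ix=1
  result=2, ix=2

Final answer: 2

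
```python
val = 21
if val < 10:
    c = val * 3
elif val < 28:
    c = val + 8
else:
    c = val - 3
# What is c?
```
Trace:
  val=21
  val=21, c=29

Final answer: 29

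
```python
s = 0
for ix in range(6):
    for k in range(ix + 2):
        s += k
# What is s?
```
Trace:
  s=0
  s=0, ix=0, k=0
  s=1, ix=0, k=1
  s=1, ix=1, k=0
  s=2, ix=1, k=1
  s=4, ix=1, k=2
  s=4, ix=2, k=0
  s=5, ix=2, k=1
  s=7, ix=2, k=2
  s=10, ix=2, k=3
  s=10, ix=3, k=0
  s=11, ix=3, k=1
  s=13, ix=3, k=2
  s=16, ix=3, k=3
  s=20, ix=3, k=4
  s=20, ix=4, k=0
  s=21, ix=4, k=1
  s=23, ix=4, k=2
  s=26, ix=4, k=3
  s=30, ix=4, k=4
  s=35, ix=4, k=5
  s=35, ix=5, k=0
  s=36, ix=5, k=1
  s=38, ix=5, k=2
  s=41, ix=5, k=3
  s=45, ix=5, k=4
  s=50, ix=5, k=5
  s=56, ix=5, k=6

Final answer: 56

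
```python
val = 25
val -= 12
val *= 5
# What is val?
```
Trace:
  val=25
  val=13
  val=65

Final answer: 65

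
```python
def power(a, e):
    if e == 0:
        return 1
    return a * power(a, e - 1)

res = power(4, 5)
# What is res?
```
Call trace:
power(a=4, e=5)
  power(a=4, e=4)
    power(a=4, e=3)
      power(a=4, e=2)
        power(a=4, e=1)
          power(a=4, e=0)
          -> return 1
        -> return 4
      -> return 16
    -> return 64
  -> return 256
-> return 1024

Final answer: 1024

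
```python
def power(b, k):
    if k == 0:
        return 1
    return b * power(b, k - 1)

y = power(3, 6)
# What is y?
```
Call trace:
power(b=3, k=6)
  power(b=3, k=5)
    power(b=3, k=4)
      power(b=3, k=3)
        power(b=3, k=2)
          power(b=3, k=1)
            power(b=3, k=0)
            -> return 1
          -> return 3
        -> return 9
      -> return 27
    -> return 81
  -> return 243
-> return 729

Final answer: 729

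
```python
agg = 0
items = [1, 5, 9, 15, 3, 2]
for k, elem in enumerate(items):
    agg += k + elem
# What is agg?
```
Trace:
  agg=0
  agg=1, k=0, elem=1
  agg=7, k=1, elem=5
  agg=18, k=2, elem=9
  agg=36, k=3, elem=15
  agg=43, k=4, elem=3
  agg=50, k=5, elem=2

Final answer: 50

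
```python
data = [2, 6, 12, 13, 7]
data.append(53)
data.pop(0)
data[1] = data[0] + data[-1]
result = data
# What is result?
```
Trace:
  data=[2, 6, 12, 13, 7]
  data=[2, 6, 12, 13, 7, 53]
  data=[6, 12, 13, 7, 53]
  data=[6, 59, 13, 7, 53]
  data=[6, 59, 13, 7, 53], result=[6, 59, 13, 7, 53]

Final answer: [6, 59, 13, 7, 53]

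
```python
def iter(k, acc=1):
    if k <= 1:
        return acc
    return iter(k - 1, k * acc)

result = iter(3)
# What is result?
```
Call trace:
iter(k=3, acc=1)
  iter(k=2, acc=3)
    iter(k=1, acc=6)
    -> return 6
  -> return 6
-> return 6

Final answer: 6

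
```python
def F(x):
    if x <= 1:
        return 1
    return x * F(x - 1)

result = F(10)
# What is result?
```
Call trace:
F(x=10)
  F(x=9)
    F(x=8)
      F(x=7)
        F(x=6)
          F(x=5)
            F(x=4)
              F(x=3)
                F(x=2)
                  F(x=1)
                  -> return 1
                -> return 2
              -> return 6
            -> return 24
          -> return 120
        -> return 720
      -> return 5040
    -> return 40320
  -> return 362880
-> return 3628800

Final answer: 3628800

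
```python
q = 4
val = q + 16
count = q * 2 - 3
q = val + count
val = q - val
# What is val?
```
Trace:
  q=4
  q=4, val=20
  q=4, val=20, count=5
  q=25, val=20, count=5
  q=25, val=5, count=5

Final answer: 5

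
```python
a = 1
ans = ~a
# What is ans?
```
Trace:
  a=1
  a=1, ans=-2

Final answer: -2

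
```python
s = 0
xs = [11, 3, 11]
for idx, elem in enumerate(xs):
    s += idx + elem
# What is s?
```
Trace:
  s=0
  s=11, idx=0, elem=11
  s=15, idx=1, elem=3
  s=28, idx=2, elem=11

Final answer: 28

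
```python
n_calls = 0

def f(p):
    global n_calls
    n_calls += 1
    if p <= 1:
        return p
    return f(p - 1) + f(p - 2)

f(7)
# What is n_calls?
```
Call trace (a repeated sub-call is expanded the first time; later identical calls just restate its return value):
f(p=7)
  f(p=6)
    f(p=5)
      f(p=4)
        f(p=3)
          f(p=2)
            f(p=1)
            -> return 1
            f(p=0)
            -> return 0
          -> return 1
          f(p=1)
          -> return 1
        -> return 2
        f(p=2) -> return 1  (same call as traced above)
      -> return 3
      f(p=3) -> return 2  (same call as traced above)
    -> return 5
    f(p=4) -> return 3  (same call as traced above)
  -> return 8
  f(p=5) -> return 5  (same call as traced above)
-> return 13

n_calls is incremented once per call, so count the calls in each subtree. Let C(p) = number of calls made by f(p).
C(0) = C(1) = 1 (base case, no recursion); C(p) = 1 + C(p - 1) + C(p - 2) otherwise.
C(2) = 1 + C(1) + C(0) = 1 + 1 + 1 = 3
C(3) = 1 + C(2) + C(1) = 1 + 3 + 1 = 5
C(4) = 1 + C(3) + C(2) = 1 + 5 + 3 = 9
C(5) = 1 + C(4) + C(3) = 1 + 9 + 5 = 15
C(6) = 1 + C(5) + C(4) = 1 + 15 + 9 = 25
C(7) = 1 + C(6) + C(5) = 1 + 25 + 15 = 41
n_calls = C(7) = 41

Final answer: 41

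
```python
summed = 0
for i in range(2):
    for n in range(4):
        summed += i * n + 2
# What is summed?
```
Trace:
  summed=0
  summed=2, i=0, n=0
  summed=4, i=0, n=1
  summed=6, i=0, n=2
  summed=8, i=0, n=3
  summed=10, i=1, n=0
  summed=13, i=1, n=1
  summed=17, i=1, n=2
  summed=22, i=1, n=3

Final answer: 22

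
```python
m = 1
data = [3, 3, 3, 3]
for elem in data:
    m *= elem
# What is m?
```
Trace:
  m=1
  m=3, elem=3
  m=9, elem=3
  m=27, elem=3
  m=81, elem=3

Final answer: 81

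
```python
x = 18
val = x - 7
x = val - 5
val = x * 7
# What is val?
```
Trace:
  x=18
  x=18, val=11
  x=6, val=11
  x=6, val=42

Final answer: 42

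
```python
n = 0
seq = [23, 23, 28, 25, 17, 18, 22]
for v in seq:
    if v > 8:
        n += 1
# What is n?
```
Trace:
  n=0
  n=1, v=23
  n=2, v=23
  n=3, v=28
  n=4, v=25
  n=5, v=17
  n=6, v=18
  n=7, v=22

Final answer: 7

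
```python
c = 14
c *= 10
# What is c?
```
Trace:
  c=14
  c=140

Final answer: 140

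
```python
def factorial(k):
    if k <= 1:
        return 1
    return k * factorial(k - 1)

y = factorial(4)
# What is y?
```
Call trace:
factorial(k=4)
  factorial(k=3)
    factorial(k=2)
      factorial(k=1)
      -> return 1
    -> return 2
  -> return 6
-> return 24

Final answer: 24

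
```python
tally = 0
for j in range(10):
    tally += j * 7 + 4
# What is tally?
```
Trace:
  tally=0
  tally=4, j=0
  tally=15, j=1
  tally=33, j=2
  tally=58, j=3
  tally=90, j=4
  tally=129, j=5
  tally=175, j=6
  tally=228, j=7
  tally=288, j=8
  tally=355, j=9

Final answer: 355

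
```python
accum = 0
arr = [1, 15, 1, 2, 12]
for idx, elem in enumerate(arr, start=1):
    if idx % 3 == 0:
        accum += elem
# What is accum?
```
Trace:
  accum=0
  accum=0, idx=1, elem=1
  accum=0, idx=2, elem=15
  accum=1, idx=3, elem=1
  accum=1, idx=4, elem=2
  accum=1, idx=5, elem=12

Final answer: 1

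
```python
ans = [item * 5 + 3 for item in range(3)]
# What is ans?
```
Trace:
  item=0
  item=1
  item=2
  ans=[3, 8, 13]

Final answer: [3, 8, 13]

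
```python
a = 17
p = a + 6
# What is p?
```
Trace:
  a=17
  a=17, p=23

Final answer: 23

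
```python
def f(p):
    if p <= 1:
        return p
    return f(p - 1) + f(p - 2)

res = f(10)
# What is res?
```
Call trace (a repeated sub-call is expanded the first time; later identical calls just restate its return value):
f(p=10)
  f(p=9)
    f(p=8)
      f(p=7)
        f(p=6)
          f(p=5)
            f(p=4)
              f(p=3)
                f(p=2)
                  f(p=1)
                  -> return 1
                  f(p=0)
                  -> return 0
                -> return 1
                f(p=1)
                -> return 1
              -> return 2
              f(p=2) -> return 1  (same call as traced above)
            -> return 3
            f(p=3) -> return 2  (same call as traced above)
          -> return 5
          f(p=4) -> return 3  (same call as traced above)
        -> return 8
        f(p=5) -> return 5  (same call as traced above)
      -> return 13
      f(p=6) -> return 8  (same call as traced above)
    -> return 21
    f(p=7) -> return 13  (same call as traced above)
  -> return 34
  f(p=8) -> return 21  (same call as traced above)
-> return 55

Final answer: 55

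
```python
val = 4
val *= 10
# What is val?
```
Trace:
  val=4
  val=40

Final answer: 40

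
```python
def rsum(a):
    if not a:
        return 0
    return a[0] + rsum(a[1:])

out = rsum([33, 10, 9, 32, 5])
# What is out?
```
Call trace:
rsum(a=[33, 10, 9, 32, 5])
  rsum(a=[10, 9, 32, 5])
    rsum(a=[9, 32, 5])
      rsum(a=[32, 5])
        rsum(a=[5])
          rsum(a=[])
          -> return 0
        -> return 5
      -> return 37
    -> return 46
  -> return 56
-> return 89

Final answer: 89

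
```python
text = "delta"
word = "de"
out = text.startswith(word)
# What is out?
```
Trace:
  text='delta'
  text='delta', word='de'
  text='delta', word='de', out=True

Final answer: True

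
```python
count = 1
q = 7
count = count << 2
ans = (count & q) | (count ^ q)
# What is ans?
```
Trace:
  count=1
  count=1, q=7
  count=4, q=7
  count=4, q=7, ans=7

Final answer: 7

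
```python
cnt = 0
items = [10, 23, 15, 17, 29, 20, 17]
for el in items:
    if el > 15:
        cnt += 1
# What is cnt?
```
Trace:
  cnt=0
  cnt=0, el=10
  cnt=1, el=23
  cnt=1, el=15
  cnt=2, el=17
  cnt=3, el=29
  cnt=4, el=20
  cnt=5, el=17

Final answer: 5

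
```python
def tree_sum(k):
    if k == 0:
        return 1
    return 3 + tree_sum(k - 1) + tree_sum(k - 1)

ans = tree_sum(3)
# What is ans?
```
Call trace (a repeated sub-call is expanded the first time; later identical calls just restate its return value):
tree_sum(k=3)
  tree_sum(k=2)
    tree_sum(k=1)
      tree_sum(k=0)
      -> return 1
      tree_sum(k=0)
      -> return 1
    -> return 5
    tree_sum(k=1) -> return 5  (same call as traced above)
  -> return 13
  tree_sum(k=2) -> return 13  (same call as traced above)
-> return 29

Final answer: 29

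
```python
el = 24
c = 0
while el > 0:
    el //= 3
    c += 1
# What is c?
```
Trace:
  el=24
  el=24, c=0
  el=8, c=1
  el=2, c=2
  el=0, c=3

Final answer: 3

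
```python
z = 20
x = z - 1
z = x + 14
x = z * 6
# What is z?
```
Trace:
  z=20
  z=20, x=19
  z=33, x=19
  z=33, x=198

Final answer: 33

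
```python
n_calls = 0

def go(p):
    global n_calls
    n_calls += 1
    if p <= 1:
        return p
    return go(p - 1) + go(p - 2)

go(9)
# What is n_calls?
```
Call trace (a repeated sub-call is expanded the first time; later identical calls just restate its return value):
go(p=9)
  go(p=8)
    go(p=7)
      go(p=6)
        go(p=5)
          go(p=4)
            go(p=3)
              go(p=2)
                go(p=1)
                -> return 1
                go(p=0)
                -> return 0
              -> return 1
              go(p=1)
              -> return 1
            -> return 2
            go(p=2) -> return 1  (same call as traced above)
          -> return 3
          go(p=3) -> return 2  (same call as traced above)
        -> return 5
        go(p=4) -> return 3  (same call as traced above)
      -> return 8
      go(p=5) -> return 5  (same call as traced above)
    -> return 13
    go(p=6) -> return 8  (same call as traced above)
  -> return 21
  go(p=7) -> return 13  (same call as traced above)
-> return 34

n_calls is incremented once per call, so count the calls in each subtree. Let C(p) = number of calls made by go(p).
C(0) = C(1) = 1 (base case, no recursion); C(p) = 1 + C(p - 1) + C(p - 2) otherwise.
C(2) = 1 + C(1) + C(0) = 1 + 1 + 1 = 3
C(3) = 1 + C(2) + C(1) = 1 + 3 + 1 = 5
C(4) = 1 + C(3) + C(2) = 1 + 5 + 3 = 9
C(5) = 1 + C(4) + C(3) = 1 + 9 + 5 = 15
C(6) = 1 + C(5) + C(4) = 1 + 15 + 9 = 25
C(7) = 1 + C(6) + C(5) = 1 + 25 + 15 = 41
C(8) = 1 + C(7) + C(6) = 1 + 41 + 25 = 67
C(9) = 1 + C(8) + C(7) = 1 + 67 + 41 = 109
n_calls = C(9) = 109

Final answer: 109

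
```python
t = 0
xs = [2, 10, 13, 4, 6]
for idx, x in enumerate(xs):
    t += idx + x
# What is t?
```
Trace:
  t=0
  t=2, idx=0, x=2
  t=13, idx=1, x=10
  t=28, idx=2, x=13
  t=35, idx=3, x=4
  t=45, idx=4, x=6

Final answer: 45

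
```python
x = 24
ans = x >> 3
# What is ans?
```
Trace:
  x=24
  x=24, ans=3

Final answer: 3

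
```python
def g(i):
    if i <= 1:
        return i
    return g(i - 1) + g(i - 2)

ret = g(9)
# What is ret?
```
Call trace (a repeated sub-call is expanded the first time; later identical calls just restate its return value):
g(i=9)
  g(i=8)
    g(i=7)
      g(i=6)
        g(i=5)
          g(i=4)
            g(i=3)
              g(i=2)
                g(i=1)
                -> return 1
                g(i=0)
                -> return 0
              -> return 1
              g(i=1)
              -> return 1
            -> return 2
            g(i=2) -> return 1  (same call as traced above)
          -> return 3
          g(i=3) -> return 2  (same call as traced above)
        -> return 5
        g(i=4) -> return 3  (same call as traced above)
      -> return 8
      g(i=5) -> return 5  (same call as traced above)
    -> return 13
    g(i=6) -> return 8  (same call as traced above)
  -> return 21
  g(i=7) -> return 13  (same call as traced above)
-> return 34

Final answer: 34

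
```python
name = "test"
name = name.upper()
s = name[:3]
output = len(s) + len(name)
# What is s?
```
Trace:
  name='test'
  name='TEST'
  name='TEST', s='TES'
  name='TEST', s='TES', output=7

Final answer: 'TES'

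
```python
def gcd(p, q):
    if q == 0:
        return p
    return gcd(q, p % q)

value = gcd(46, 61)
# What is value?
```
Call trace:
gcd(p=46, q=61)
  gcd(p=61, q=46)
    gcd(p=46, q=15)
      gcd(p=15, q=1)
        gcd(p=1, q=0)
        -> return 1
      -> return 1
    -> return 1
  -> return 1
-> return 1

Final answer: 1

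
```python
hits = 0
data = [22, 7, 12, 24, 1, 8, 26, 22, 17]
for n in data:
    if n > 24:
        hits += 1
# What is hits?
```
Trace:
  hits=0
  hits=0, n=22
  hits=0, n=7
  hits=0, n=12
  hits=0, n=24
  hits=0, n=1
  hits=0, n=8
  hits=1, n=26
  hits=1, n=22
  hits=1, n=17

Final answer: 1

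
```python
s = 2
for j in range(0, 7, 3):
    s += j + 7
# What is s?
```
Trace:
  s=2
  s=9, j=0
  s=19, j=3
  s=32, j=6

Final answer: 32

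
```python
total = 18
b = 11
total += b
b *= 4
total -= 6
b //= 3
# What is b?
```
Trace:
  total=18
  total=18, b=11
  total=29, b=11
  total=29, b=44
  total=23, b=44
  total=23, b=14

Final answer: 14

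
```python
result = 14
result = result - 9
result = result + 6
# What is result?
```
Trace:
  result=14
  result=5
  result=11

Final answer: 11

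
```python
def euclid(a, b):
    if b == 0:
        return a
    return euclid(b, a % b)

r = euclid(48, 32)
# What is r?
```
Call trace:
euclid(a=48, b=32)
  euclid(a=32, b=16)
    euclid(a=16, b=0)
    -> return 16
  -> return 16
-> return 16

Final answer: 16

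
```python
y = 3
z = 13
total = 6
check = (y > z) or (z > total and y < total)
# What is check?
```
Trace:
  y=3
  y=3, z=13
  y=3, z=13, total=6
  y=3, z=13, total=6, check=True

Final answer: True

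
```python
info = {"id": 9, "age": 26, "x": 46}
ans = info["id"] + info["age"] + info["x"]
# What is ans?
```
Trace:
  info={'id': 9, 'age': 26, 'x': 46}
  info={'id': 9, 'age': 26, 'x': 46}, ans=81

Final answer: 81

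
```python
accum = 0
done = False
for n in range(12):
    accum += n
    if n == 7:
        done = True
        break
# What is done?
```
Trace:
  accum=0
  accum=0, done=False
  accum=0, done=False, n=0
  accum=1, done=False, n=1
  accum=3, done=False, n=2
  accum=6, done=False, n=3
  accum=10, done=False, n=4
  accum=15, done=False, n=5
  accum=21, done=False, n=6
  accum=28, done=True, n=7

Final answer: True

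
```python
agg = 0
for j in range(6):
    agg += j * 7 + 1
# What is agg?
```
Trace:
  agg=0
  agg=1, j=0
  agg=9, j=1
  agg=24, j=2
  agg=46, j=3
  agg=75, j=4
  agg=111, j=5

Final answer: 111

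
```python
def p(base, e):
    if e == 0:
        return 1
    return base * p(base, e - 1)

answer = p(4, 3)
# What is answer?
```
Call trace:
p(base=4, e=3)
  p(base=4, e=2)
    p(base=4, e=1)
      p(base=4, e=0)
      -> return 1
    -> return 4
  -> return 16
-> return 64

Final answer: 64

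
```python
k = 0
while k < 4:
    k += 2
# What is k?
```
Trace:
  k=0
  k=2
  k=4

Final answer: 4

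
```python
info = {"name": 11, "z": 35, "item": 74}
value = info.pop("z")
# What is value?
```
Trace:
  info={'name': 11, 'z': 35, 'item': 74}
  info={'name': 11, 'item': 74}, value=35

Final answer: 35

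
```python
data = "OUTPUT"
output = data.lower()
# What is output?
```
Trace:
  data='OUTPUT'
  data='OUTPUT', output='output'

Final answer: 'output'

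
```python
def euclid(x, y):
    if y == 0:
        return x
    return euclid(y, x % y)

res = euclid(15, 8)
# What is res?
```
Call trace:
euclid(x=15, y=8)
  euclid(x=8, y=7)
    euclid(x=7, y=1)
      euclid(x=1, y=0)
      -> return 1
    -> return 1
  -> return 1
-> return 1

Final answer: 1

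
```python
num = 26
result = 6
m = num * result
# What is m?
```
Trace:
  num=26
  num=26, result=6
  num=26, result=6, m=156

Final answer: 156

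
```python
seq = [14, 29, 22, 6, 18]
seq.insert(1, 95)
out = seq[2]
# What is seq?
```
Trace:
  seq=[14, 29, 22, 6, 18]
  seq=[14, 95, 29, 22, 6, 18]
  seq=[14, 95, 29, 22, 6, 18], out=29

Final answer: [14, 95, 29, 22, 6, 18]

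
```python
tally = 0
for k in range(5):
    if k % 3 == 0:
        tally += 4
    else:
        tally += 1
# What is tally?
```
Trace:
  tally=0
  tally=4, k=0
  tally=5, k=1
  tally=6, k=2
  tally=10, k=3
  tally=11, k=4

Final answer: 11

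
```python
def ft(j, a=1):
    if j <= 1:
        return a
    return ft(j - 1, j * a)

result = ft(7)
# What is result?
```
Call trace:
ft(j=7, a=1)
  ft(j=6, a=7)
    ft(j=5, a=42)
      ft(j=4, a=210)
        ft(j=3, a=840)
          ft(j=2, a=2520)
            ft(j=1, a=5040)
            -> return 5040
          -> return 5040
        -> return 5040
      -> return 5040
    -> return 5040
  -> return 5040
-> return 5040

Final answer: 5040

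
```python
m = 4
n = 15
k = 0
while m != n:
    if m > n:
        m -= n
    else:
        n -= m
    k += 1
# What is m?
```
Trace:
  m=4
  m=4, n=15
  m=4, n=15, k=0
  m=4, n=11, k=1
  m=4, n=7, k=2
  m=4, n=3, k=3
  m=1, n=3, k=4
  m=1, n=2, k=5
  m=1, n=1, k=6

Final answer: 1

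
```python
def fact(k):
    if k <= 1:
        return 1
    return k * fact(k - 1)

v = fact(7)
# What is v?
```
Call trace:
fact(k=7)
  fact(k=6)
    fact(k=5)
      fact(k=4)
        fact(k=3)
          fact(k=2)
            fact(k=1)
            -> return 1
          -> return 2
        -> return 6
      -> return 24
    -> return 120
  -> return 720
-> return 5040

Final answer: 5040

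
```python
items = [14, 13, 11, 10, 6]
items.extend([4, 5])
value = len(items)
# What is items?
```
Trace:
  items=[14, 13, 11, 10, 6]
  items=[14, 13, 11, 10, 6, 4, 5]
  items=[14, 13, 11, 10, 6, 4, 5], value=7

Final answer: [14, 13, 11, 10, 6, 4, 5]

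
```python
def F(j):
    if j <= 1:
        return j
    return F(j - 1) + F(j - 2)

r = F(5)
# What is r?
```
Call trace (a repeated sub-call is expanded the first time; later identical calls just restate its return value):
F(j=5)
  F(j=4)
    F(j=3)
      F(j=2)
        F(j=1)
        -> return 1
        F(j=0)
        -> return 0
      -> return 1
      F(j=1)
      -> return 1
    -> return 2
    F(j=2) -> return 1  (same call as traced above)
  -> return 3
  F(j=3) -> return 2  (same call as traced above)
-> return 5

Final answer: 5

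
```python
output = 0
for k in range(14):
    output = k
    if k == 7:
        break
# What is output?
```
Trace:
  output=0
  output=0, k=0
  output=1, k=1
  output=2, k=2
  output=3, k=3
  output=4, k=4
  output=5, k=5
  output=6, k=6
  output=7, k=7

Final answer: 7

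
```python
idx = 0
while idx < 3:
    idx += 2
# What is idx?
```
Trace:
  idx=0
  idx=2
  idx=4

Final answer: 4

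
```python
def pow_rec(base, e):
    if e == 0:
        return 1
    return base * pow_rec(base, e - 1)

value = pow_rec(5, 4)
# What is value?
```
Call trace:
pow_rec(base=5, e=4)
  pow_rec(base=5, e=3)
    pow_rec(base=5, e=2)
      pow_rec(base=5, e=1)
        pow_rec(base=5, e=0)
        -> return 1
      -> return 5
    -> return 25
  -> return 125
-> return 625

Final answer: 625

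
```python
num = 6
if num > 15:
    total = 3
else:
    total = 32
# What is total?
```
Trace:
  num=6
  num=6, total=32

Final answer: 32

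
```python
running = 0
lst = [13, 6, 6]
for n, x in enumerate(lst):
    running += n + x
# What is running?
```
Trace:
  running=0
  running=13, n=0, x=13
  running=20, n=1, x=6
  running=28, n=2, x=6

Final answer: 28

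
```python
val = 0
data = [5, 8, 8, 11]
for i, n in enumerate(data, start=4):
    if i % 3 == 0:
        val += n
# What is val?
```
Trace:
  val=0
  val=0, i=4, n=5
  val=0, i=5, n=8
  val=8, i=6, n=8
  val=8, i=7, n=11

Final answer: 8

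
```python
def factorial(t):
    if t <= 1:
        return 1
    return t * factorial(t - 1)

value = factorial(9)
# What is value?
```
Call trace:
factorial(t=9)
  factorial(t=8)
    factorial(t=7)
      factorial(t=6)
        factorial(t=5)
          factorial(t=4)
            factorial(t=3)
              factorial(t=2)
                factorial(t=1)
                -> return 1
              -> return 2
            -> return 6
          -> return 24
        -> return 120
      -> return 720
    -> return 5040
  -> return 40320
-> return 362880

Final answer: 362880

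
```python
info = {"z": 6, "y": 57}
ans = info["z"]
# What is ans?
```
Trace:
  info={'z': 6, 'y': 57}
  info={'z': 6, 'y': 57}, ans=6

Final answer: 6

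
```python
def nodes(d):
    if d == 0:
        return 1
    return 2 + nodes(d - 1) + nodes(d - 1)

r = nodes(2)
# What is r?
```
Call trace (a repeated sub-call is expanded the first time; later identical calls just restate its return value):
nodes(d=2)
  nodes(d=1)
    nodes(d=0)
    -> return 1
    nodes(d=0)
    -> return 1
  -> return 4
  nodes(d=1) -> return 4  (same call as traced above)
-> return 10

Final answer: 10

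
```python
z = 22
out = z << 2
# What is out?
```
Trace:
  z=22
  z=22, out=88

Final answer: 88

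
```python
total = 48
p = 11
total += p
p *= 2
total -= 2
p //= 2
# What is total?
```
Trace:
  total=48
  total=48, p=11
  total=59, p=11
  total=59, p=22
  total=57, p=22
  total=57, p=11

Final answer: 57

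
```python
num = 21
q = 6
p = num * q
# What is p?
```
Trace:
  num=21
  num=21, q=6
  num=21, q=6, p=126

Final answer: 126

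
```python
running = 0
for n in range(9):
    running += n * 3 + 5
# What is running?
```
Trace:
  running=0
  running=5, n=0
  running=13, n=1
  running=24, n=2
  running=38, n=3
  running=55, n=4
  running=75, n=5
  running=98, n=6
  running=124, n=7
  running=153, n=8

Final answer: 153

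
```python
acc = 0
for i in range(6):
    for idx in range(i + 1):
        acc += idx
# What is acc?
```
Trace:
  acc=0
  acc=0, i=0, idx=0
  acc=0, i=1, idx=0
  acc=1, i=1, idx=1
  acc=1, i=2, idx=0
  acc=2, i=2, idx=1
  acc=4, i=2, idx=2
  acc=4, i=3, idx=0
  acc=5, i=3, idx=1
  acc=7, i=3, idx=2
  acc=10, i=3, idx=3
  acc=10, i=4, idx=0
  acc=11, i=4, idx=1
  acc=13, i=4, idx=2
  acc=16, i=4, idx=3
  acc=20, i=4, idx=4
  acc=20, i=5, idx=0
  acc=21, i=5, idx=1
  acc=23, i=5, idx=2
  acc=26, i=5, idx=3
  acc=30, i=5, idx=4
  acc=35, i=5, idx=5

Final answer: 35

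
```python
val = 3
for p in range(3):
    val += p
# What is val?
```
Trace:
  val=3
  val=3, p=0
  val=4, p=1
  val=6, p=2

Final answer: 6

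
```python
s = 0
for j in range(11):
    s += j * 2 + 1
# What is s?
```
Trace:
  s=0
  s=1, j=0
  s=4, j=1
  s=9, j=2
  s=16, j=3
  s=25, j=4
  s=36, j=5
  s=49, j=6
  s=64, j=7
  s=81, j=8
  s=100, j=9
  s=121, j=10

Final answer: 121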